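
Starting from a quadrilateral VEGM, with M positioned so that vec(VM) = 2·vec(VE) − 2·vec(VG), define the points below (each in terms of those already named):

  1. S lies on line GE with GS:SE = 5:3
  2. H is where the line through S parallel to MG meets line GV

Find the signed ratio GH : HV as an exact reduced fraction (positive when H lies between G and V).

Work in coordinates with V = (0, 0), E = (1, 0), G = (0, 1), M = (2, -2).
1. S lies on line GE with GS:SE = 5:3 ⇒ S = (5/8, 3/8)
2. H is where the line through S parallel to MG meets line GV ⇒ H = (0, 21/16)
H = G + t·(V−G) with t = -5/16, so GH:HV = t:(1−t) = -5/16:21/16

GH:HV = -5/21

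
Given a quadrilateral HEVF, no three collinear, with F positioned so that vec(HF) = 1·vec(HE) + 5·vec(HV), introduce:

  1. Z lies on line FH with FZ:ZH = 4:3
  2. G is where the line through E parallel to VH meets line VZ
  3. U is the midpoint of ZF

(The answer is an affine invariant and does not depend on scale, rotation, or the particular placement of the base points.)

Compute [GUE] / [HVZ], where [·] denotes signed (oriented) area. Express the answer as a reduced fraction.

[GUE]:[HVZ] = -22/9

Set H = (0, 0), E = (1, 0), V = (0, 1), F = (1, 5); any affine frame gives the same invariant.
1. Z lies on line FH with FZ:ZH = 4:3 ⇒ Z = (3/7, 15/7)
2. G is where the line through E parallel to VH meets line VZ ⇒ G = (1, 11/3)
3. U is the midpoint of ZF ⇒ U = (5/7, 25/7)
2·[GUE] = 22/21, 2·[HVZ] = -3/7
[GUE]:[HVZ] = 22/21:-3/7 = -22/9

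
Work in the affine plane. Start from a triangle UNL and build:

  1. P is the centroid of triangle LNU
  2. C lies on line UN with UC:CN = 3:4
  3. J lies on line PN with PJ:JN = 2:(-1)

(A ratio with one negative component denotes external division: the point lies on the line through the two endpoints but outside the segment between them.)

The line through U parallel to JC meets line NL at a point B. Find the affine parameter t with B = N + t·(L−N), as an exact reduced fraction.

Assign U = (0, 0), N = (1, 0), L = (0, 1) — the answer is frame-independent, so this choice is without loss of generality.
1. P is the centroid of triangle LNU ⇒ P = (1/3, 1/3)
2. C lies on line UN with UC:CN = 3:4 ⇒ C = (3/7, 0)
3. J lies on line PN with PJ:JN = 2:(-1) ⇒ J = (5/3, -1/3)
through U parallel to JC: direction (-26/21, 1/3); meets NL at B = (26/19, -7/19)
B = N + t·(L−N) with t = -7/19

t = -7/19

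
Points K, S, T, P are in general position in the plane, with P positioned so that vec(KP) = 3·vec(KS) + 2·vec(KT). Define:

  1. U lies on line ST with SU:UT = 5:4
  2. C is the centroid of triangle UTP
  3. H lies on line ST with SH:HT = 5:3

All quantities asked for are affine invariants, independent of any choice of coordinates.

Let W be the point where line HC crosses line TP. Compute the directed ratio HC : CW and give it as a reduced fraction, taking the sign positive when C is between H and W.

HC:CW = 49/32

Work in coordinates with K = (0, 0), S = (1, 0), T = (0, 1), P = (3, 2).
1. U lies on line ST with SU:UT = 5:4 ⇒ U = (4/9, 5/9)
2. C is the centroid of triangle UTP ⇒ C = (31/27, 32/27)
3. H lies on line ST with SH:HT = 5:3 ⇒ H = (3/8, 5/8)
line HC meets TP at W = (81/49, 76/49)
C = H + t·(W−H) with t = 49/81, so HC:CW = 49/81:32/81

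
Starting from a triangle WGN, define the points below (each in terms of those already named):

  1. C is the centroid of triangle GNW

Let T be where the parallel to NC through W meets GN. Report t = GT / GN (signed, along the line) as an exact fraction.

Choose coordinates W = (0, 0), G = (1, 0), N = (0, 1).
1. C is the centroid of triangle GNW ⇒ C = (1/3, 1/3)
through W parallel to NC: direction (1/3, -2/3); meets GN at T = (-1, 2)
T = G + t·(N−G) with t = 2

t = 2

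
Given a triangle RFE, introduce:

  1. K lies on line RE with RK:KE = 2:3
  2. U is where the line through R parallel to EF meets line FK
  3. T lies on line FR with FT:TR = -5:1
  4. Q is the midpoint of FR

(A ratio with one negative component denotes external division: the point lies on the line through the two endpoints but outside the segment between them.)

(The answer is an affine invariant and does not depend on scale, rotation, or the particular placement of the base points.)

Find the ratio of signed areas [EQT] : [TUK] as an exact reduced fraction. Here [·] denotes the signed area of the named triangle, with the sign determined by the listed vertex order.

[EQT]:[TUK] = 9/4

Set R = (0, 0), F = (1, 0), E = (0, 1); any affine frame gives the same invariant.
1. K lies on line RE with RK:KE = 2:3 ⇒ K = (0, 2/5)
2. U is where the line through R parallel to EF meets line FK ⇒ U = (-2/3, 2/3)
3. T lies on line FR with FT:TR = -5:1 ⇒ T = (-1/4, 0)
4. Q is the midpoint of FR ⇒ Q = (1/2, 0)
2·[EQT] = -3/4, 2·[TUK] = -1/3
[EQT]:[TUK] = -3/4:-1/3 = 9/4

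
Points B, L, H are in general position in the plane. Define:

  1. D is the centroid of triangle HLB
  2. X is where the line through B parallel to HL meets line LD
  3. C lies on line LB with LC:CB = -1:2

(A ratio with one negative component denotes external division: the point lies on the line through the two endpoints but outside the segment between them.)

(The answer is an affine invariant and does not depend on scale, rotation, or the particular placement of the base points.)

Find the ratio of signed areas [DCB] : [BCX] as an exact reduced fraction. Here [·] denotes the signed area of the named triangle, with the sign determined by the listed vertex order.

Work in coordinates with B = (0, 0), L = (1, 0), H = (0, 1).
1. D is the centroid of triangle HLB ⇒ D = (1/3, 1/3)
2. X is where the line through B parallel to HL meets line LD ⇒ X = (-1, 1)
3. C lies on line LB with LC:CB = -1:2 ⇒ C = (2, 0)
2·[DCB] = -2/3, 2·[BCX] = 2
[DCB]:[BCX] = -2/3:2 = -1/3

[DCB]:[BCX] = -1/3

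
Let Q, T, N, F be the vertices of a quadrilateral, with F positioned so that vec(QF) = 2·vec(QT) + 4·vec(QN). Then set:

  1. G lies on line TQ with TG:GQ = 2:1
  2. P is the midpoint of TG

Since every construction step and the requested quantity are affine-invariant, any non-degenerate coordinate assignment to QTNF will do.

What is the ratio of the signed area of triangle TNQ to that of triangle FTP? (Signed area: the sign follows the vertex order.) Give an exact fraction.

Work in coordinates with Q = (0, 0), T = (1, 0), N = (0, 1), F = (2, 4).
1. G lies on line TQ with TG:GQ = 2:1 ⇒ G = (1/3, 0)
2. P is the midpoint of TG ⇒ P = (2/3, 0)
2·[TNQ] = 1, 2·[FTP] = -4/3
[TNQ]:[FTP] = 1:-4/3 = -3/4

[TNQ]:[FTP] = -3/4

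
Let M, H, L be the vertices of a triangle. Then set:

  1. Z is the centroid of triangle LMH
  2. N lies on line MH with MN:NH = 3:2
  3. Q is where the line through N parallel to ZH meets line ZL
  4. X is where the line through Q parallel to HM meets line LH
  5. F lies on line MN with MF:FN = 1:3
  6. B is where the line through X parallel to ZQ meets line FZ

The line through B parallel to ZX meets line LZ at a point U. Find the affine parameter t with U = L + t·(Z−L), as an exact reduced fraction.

t = -1/15

Work in coordinates with M = (0, 0), H = (1, 0), L = (0, 1).
1. Z is the centroid of triangle LMH ⇒ Z = (1/3, 1/3)
2. N lies on line MH with MN:NH = 3:2 ⇒ N = (3/5, 0)
3. Q is where the line through N parallel to ZH meets line ZL ⇒ Q = (7/15, 1/15)
4. X is where the line through Q parallel to HM meets line LH ⇒ X = (14/15, 1/15)
5. F lies on line MN with MF:FN = 1:3 ⇒ F = (3/20, 0)
6. B is where the line through X parallel to ZQ meets line FZ ⇒ B = (26/45, 7/9)
through B parallel to ZX: direction (3/5, -4/15); meets LZ at U = (-1/45, 47/45)
U = L + t·(Z−L) with t = -1/15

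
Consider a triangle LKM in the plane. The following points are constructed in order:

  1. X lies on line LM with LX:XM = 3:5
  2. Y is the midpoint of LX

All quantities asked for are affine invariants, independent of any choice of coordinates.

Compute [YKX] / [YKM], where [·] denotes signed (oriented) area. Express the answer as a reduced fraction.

Choose coordinates L = (0, 0), K = (1, 0), M = (0, 1).
1. X lies on line LM with LX:XM = 3:5 ⇒ X = (0, 3/8)
2. Y is the midpoint of LX ⇒ Y = (0, 3/16)
2·[YKX] = 3/16, 2·[YKM] = 13/16
[YKX]:[YKM] = 3/16:13/16 = 3/13

[YKX]:[YKM] = 3/13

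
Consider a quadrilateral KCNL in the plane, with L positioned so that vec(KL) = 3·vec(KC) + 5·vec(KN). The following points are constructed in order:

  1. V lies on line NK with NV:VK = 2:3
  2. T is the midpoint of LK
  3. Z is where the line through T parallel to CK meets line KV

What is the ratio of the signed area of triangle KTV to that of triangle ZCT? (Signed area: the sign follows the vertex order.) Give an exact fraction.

Choose coordinates K = (0, 0), C = (1, 0), N = (0, 1), L = (3, 5).
1. V lies on line NK with NV:VK = 2:3 ⇒ V = (0, 3/5)
2. T is the midpoint of LK ⇒ T = (3/2, 5/2)
3. Z is where the line through T parallel to CK meets line KV ⇒ Z = (0, 5/2)
2·[KTV] = 9/10, 2·[ZCT] = 15/4
[KTV]:[ZCT] = 9/10:15/4 = 6/25

[KTV]:[ZCT] = 6/25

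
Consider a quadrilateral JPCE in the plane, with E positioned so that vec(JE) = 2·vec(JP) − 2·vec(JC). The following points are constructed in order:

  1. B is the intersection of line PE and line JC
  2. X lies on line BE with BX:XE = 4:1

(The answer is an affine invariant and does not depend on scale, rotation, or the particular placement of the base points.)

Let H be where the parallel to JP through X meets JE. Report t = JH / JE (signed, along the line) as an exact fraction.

Assign J = (0, 0), P = (1, 0), C = (0, 1), E = (2, -2) — the answer is frame-independent, so this choice is without loss of generality.
1. B is the intersection of line PE and line JC ⇒ B = (0, 2)
2. X lies on line BE with BX:XE = 4:1 ⇒ X = (8/5, -6/5)
through X parallel to JP: direction (1, 0); meets JE at H = (6/5, -6/5)
H = J + t·(E−J) with t = 3/5

t = 3/5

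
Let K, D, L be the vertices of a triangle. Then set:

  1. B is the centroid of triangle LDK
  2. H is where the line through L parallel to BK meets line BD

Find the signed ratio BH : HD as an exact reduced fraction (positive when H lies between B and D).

BH:HD = -1/2

Assign K = (0, 0), D = (1, 0), L = (0, 1) — the answer is frame-independent, so this choice is without loss of generality.
1. B is the centroid of triangle LDK ⇒ B = (1/3, 1/3)
2. H is where the line through L parallel to BK meets line BD ⇒ H = (-1/3, 2/3)
H = B + t·(D−B) with t = -1, so BH:HD = t:(1−t) = -1:2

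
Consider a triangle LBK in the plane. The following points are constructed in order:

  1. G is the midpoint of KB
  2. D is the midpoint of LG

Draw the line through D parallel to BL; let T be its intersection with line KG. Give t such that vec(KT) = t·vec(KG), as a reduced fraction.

t = 3/2

Set L = (0, 0), B = (1, 0), K = (0, 1); any affine frame gives the same invariant.
1. G is the midpoint of KB ⇒ G = (1/2, 1/2)
2. D is the midpoint of LG ⇒ D = (1/4, 1/4)
through D parallel to BL: direction (-1, 0); meets KG at T = (3/4, 1/4)
T = K + t·(G−K) with t = 3/2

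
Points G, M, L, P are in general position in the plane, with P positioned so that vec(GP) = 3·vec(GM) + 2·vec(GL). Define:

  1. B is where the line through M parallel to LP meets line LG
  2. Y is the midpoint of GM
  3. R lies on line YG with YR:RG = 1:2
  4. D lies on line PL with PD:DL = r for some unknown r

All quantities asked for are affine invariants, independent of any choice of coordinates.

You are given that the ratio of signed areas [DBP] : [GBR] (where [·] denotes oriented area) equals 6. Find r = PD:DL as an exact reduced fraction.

r = 1/5

Choose coordinates G = (0, 0), M = (1, 0), L = (0, 1), P = (3, 2).
1. B is where the line through M parallel to LP meets line LG ⇒ B = (0, -1/3)
2. Y is the midpoint of GM ⇒ Y = (1/2, 0)
3. R lies on line YG with YR:RG = 1:2 ⇒ R = (1/3, 0)
4. With PD:DL = r, write λ = r/(r+1) so D = P + λ·(L−P); D is affine-linear in λ
Every point depending on D is an affine combination of D and λ-independent points, so each such coordinate is linear in λ; the λ² term in each signed area is a multiple of (L−P)×(L−P) = 0, so 2·[DBP] and 2·[GBR] are each linear in λ. Evaluating at λ=0 and λ=1:
  2·[DBP] = 4·λ,   2·[GBR] = 1/9
So [DBP]:[GBR] = (4·λ) / (1/9). Setting this equal to 6:
  4·λ = 6·(1/9)  ⇒  λ = 1/6
Then r = λ/(1−λ) = (1/6)/(5/6) = 1/5. Check: with r = 1/5, D = (5/2, 11/6) and [DBP]:[GBR] = 6 as required.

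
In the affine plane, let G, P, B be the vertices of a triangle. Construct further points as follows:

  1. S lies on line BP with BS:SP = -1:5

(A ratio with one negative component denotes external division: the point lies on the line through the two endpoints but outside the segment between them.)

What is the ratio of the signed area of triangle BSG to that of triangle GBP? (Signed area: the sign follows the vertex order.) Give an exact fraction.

[BSG]:[GBP] = -1/4

Choose coordinates G = (0, 0), P = (1, 0), B = (0, 1).
1. S lies on line BP with BS:SP = -1:5 ⇒ S = (-1/4, 5/4)
2·[BSG] = 1/4, 2·[GBP] = -1
[BSG]:[GBP] = 1/4:-1 = -1/4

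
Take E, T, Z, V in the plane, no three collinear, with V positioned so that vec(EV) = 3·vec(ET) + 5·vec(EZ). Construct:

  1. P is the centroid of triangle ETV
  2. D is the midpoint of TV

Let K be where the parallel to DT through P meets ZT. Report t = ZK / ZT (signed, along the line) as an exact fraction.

t = 16/21

Set E = (0, 0), T = (1, 0), Z = (0, 1), V = (3, 5); any affine frame gives the same invariant.
1. P is the centroid of triangle ETV ⇒ P = (4/3, 5/3)
2. D is the midpoint of TV ⇒ D = (2, 5/2)
through P parallel to DT: direction (-1, -5/2); meets ZT at K = (16/21, 5/21)
K = Z + t·(T−Z) with t = 16/21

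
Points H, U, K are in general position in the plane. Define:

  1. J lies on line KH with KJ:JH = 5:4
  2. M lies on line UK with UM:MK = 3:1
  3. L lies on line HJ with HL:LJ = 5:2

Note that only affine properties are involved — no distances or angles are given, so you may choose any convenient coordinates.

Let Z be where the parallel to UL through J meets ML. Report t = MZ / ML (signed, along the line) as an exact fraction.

t = 97/129

Set H = (0, 0), U = (1, 0), K = (0, 1); any affine frame gives the same invariant.
1. J lies on line KH with KJ:JH = 5:4 ⇒ J = (0, 4/9)
2. M lies on line UK with UM:MK = 3:1 ⇒ M = (1/4, 3/4)
3. L lies on line HJ with HL:LJ = 5:2 ⇒ L = (0, 20/63)
through J parallel to UL: direction (-1, 20/63); meets ML at Z = (8/129, 3452/8127)
Z = M + t·(L−M) with t = 97/129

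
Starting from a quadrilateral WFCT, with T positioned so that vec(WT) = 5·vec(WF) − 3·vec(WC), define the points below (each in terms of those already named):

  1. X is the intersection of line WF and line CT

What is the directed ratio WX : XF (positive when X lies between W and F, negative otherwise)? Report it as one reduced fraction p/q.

Choose coordinates W = (0, 0), F = (1, 0), C = (0, 1), T = (5, -3).
1. X is the intersection of line WF and line CT ⇒ X = (5/4, 0)
X = W + t·(F−W) with t = 5/4, so WX:XF = t:(1−t) = 5/4:-1/4

WX:XF = -5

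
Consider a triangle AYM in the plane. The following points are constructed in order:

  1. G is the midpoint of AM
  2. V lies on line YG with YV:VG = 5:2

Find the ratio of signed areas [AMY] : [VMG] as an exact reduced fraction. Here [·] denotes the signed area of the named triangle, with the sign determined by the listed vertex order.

[AMY]:[VMG] = -7

Choose coordinates A = (0, 0), Y = (1, 0), M = (0, 1).
1. G is the midpoint of AM ⇒ G = (0, 1/2)
2. V lies on line YG with YV:VG = 5:2 ⇒ V = (2/7, 5/14)
2·[AMY] = -1, 2·[VMG] = 1/7
[AMY]:[VMG] = -1:1/7 = -7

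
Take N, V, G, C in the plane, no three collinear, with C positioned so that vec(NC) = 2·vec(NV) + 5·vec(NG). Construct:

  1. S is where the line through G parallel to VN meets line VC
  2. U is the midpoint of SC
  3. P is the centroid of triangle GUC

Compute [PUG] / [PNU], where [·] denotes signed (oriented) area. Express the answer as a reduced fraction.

[PUG]:[PNU] = -2/3

Set N = (0, 0), V = (1, 0), G = (0, 1), C = (2, 5); any affine frame gives the same invariant.
1. S is where the line through G parallel to VN meets line VC ⇒ S = (6/5, 1)
2. U is the midpoint of SC ⇒ U = (8/5, 3)
3. P is the centroid of triangle GUC ⇒ P = (6/5, 3)
2·[PUG] = -4/5, 2·[PNU] = 6/5
[PUG]:[PNU] = -4/5:6/5 = -2/3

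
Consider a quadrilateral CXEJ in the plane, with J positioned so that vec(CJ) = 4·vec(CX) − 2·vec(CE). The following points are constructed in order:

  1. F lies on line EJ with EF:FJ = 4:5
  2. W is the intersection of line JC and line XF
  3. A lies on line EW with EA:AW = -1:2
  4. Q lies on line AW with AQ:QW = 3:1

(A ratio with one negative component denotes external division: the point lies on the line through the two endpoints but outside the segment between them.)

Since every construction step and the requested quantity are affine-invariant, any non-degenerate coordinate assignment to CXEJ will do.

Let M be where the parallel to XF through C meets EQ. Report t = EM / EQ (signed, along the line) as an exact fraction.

t = 7/2

Choose coordinates C = (0, 0), X = (1, 0), E = (0, 1), J = (4, -2).
1. F lies on line EJ with EF:FJ = 4:5 ⇒ F = (16/9, -1/3)
2. W is the intersection of line JC and line XF ⇒ W = (-6, 3)
3. A lies on line EW with EA:AW = -1:2 ⇒ A = (6, -1)
4. Q lies on line AW with AQ:QW = 3:1 ⇒ Q = (-3, 2)
through C parallel to XF: direction (7/9, -1/3); meets EQ at M = (-21/2, 9/2)
M = E + t·(Q−E) with t = 7/2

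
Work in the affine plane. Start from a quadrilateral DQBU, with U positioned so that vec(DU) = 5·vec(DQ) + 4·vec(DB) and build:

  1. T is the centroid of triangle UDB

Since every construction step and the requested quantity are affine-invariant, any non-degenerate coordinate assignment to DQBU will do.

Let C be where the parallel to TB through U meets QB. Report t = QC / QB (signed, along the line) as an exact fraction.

Set D = (0, 0), Q = (1, 0), B = (0, 1), U = (5, 4); any affine frame gives the same invariant.
1. T is the centroid of triangle UDB ⇒ T = (5/3, 5/3)
through U parallel to TB: direction (-5/3, -2/3); meets QB at C = (-5/7, 12/7)
C = Q + t·(B−Q) with t = 12/7

t = 12/7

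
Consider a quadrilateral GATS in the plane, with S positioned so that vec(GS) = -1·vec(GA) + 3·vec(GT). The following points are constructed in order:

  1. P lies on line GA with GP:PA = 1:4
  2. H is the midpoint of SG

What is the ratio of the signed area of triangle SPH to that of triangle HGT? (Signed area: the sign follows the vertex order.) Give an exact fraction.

Work in coordinates with G = (0, 0), A = (1, 0), T = (0, 1), S = (-1, 3).
1. P lies on line GA with GP:PA = 1:4 ⇒ P = (1/5, 0)
2. H is the midpoint of SG ⇒ H = (-1/2, 3/2)
2·[SPH] = -3/10, 2·[HGT] = 1/2
[SPH]:[HGT] = -3/10:1/2 = -3/5

[SPH]:[HGT] = -3/5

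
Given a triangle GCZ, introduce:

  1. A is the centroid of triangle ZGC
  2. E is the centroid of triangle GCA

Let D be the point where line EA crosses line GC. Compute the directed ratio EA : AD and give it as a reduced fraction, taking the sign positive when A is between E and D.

Work in coordinates with G = (0, 0), C = (1, 0), Z = (0, 1).
1. A is the centroid of triangle ZGC ⇒ A = (1/3, 1/3)
2. E is the centroid of triangle GCA ⇒ E = (4/9, 1/9)
line EA meets GC at D = (1/2, 0)
A = E + t·(D−E) with t = -2, so EA:AD = -2:3

EA:AD = -2/3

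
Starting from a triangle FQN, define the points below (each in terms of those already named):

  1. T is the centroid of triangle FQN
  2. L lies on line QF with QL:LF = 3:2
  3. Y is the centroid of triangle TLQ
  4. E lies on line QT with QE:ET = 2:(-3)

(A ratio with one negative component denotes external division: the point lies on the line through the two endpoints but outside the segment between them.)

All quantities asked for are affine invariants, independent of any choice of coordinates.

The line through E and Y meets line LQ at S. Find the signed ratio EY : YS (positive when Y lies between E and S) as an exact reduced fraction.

Set F = (0, 0), Q = (1, 0), N = (0, 1); any affine frame gives the same invariant.
1. T is the centroid of triangle FQN ⇒ T = (1/3, 1/3)
2. L lies on line QF with QL:LF = 3:2 ⇒ L = (2/5, 0)
3. Y is the centroid of triangle TLQ ⇒ Y = (26/45, 1/9)
4. E lies on line QT with QE:ET = 2:(-3) ⇒ E = (7/3, -2/3)
line EY meets LQ at S = (29/35, 0)
Y = E + t·(S−E) with t = 7/6, so EY:YS = 7/6:-1/6

EY:YS = -7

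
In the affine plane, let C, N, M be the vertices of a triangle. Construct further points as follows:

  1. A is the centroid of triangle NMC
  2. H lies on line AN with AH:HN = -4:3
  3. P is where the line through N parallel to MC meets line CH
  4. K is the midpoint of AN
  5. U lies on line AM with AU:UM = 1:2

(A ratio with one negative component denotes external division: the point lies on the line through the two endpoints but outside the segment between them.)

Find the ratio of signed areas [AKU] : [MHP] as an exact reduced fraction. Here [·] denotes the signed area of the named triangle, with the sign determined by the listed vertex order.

Assign C = (0, 0), N = (1, 0), M = (0, 1) — the answer is frame-independent, so this choice is without loss of generality.
1. A is the centroid of triangle NMC ⇒ A = (1/3, 1/3)
2. H lies on line AN with AH:HN = -4:3 ⇒ H = (3, -1)
3. P is where the line through N parallel to MC meets line CH ⇒ P = (1, -1/3)
4. K is the midpoint of AN ⇒ K = (2/3, 1/6)
5. U lies on line AM with AU:UM = 1:2 ⇒ U = (2/9, 5/9)
2·[AKU] = 1/18, 2·[MHP] = -2
[AKU]:[MHP] = 1/18:-2 = -1/36

[AKU]:[MHP] = -1/36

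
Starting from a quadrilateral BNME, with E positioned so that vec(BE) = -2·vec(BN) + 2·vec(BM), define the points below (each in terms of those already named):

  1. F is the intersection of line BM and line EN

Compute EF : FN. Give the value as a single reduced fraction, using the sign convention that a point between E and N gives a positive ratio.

EF:FN = 2

Choose coordinates B = (0, 0), N = (1, 0), M = (0, 1), E = (-2, 2).
1. F is the intersection of line BM and line EN ⇒ F = (0, 2/3)
F = E + t·(N−E) with t = 2/3, so EF:FN = t:(1−t) = 2/3:1/3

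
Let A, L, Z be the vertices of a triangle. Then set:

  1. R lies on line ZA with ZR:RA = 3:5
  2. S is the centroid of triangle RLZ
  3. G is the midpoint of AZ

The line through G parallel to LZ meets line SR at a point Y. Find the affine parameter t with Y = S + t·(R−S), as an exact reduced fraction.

Choose coordinates A = (0, 0), L = (1, 0), Z = (0, 1).
1. R lies on line ZA with ZR:RA = 3:5 ⇒ R = (0, 5/8)
2. S is the centroid of triangle RLZ ⇒ S = (1/3, 13/24)
3. G is the midpoint of AZ ⇒ G = (0, 1/2)
through G parallel to LZ: direction (-1, 1); meets SR at Y = (-1/6, 2/3)
Y = S + t·(R−S) with t = 3/2

t = 3/2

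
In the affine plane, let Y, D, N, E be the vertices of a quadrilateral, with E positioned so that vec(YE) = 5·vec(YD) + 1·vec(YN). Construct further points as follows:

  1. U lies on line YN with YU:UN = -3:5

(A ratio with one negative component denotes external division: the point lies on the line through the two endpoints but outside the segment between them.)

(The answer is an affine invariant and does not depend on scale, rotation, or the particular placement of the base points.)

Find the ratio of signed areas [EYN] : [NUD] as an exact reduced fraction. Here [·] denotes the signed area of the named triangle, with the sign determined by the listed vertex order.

[EYN]:[NUD] = -2

Assign Y = (0, 0), D = (1, 0), N = (0, 1), E = (5, 1) — the answer is frame-independent, so this choice is without loss of generality.
1. U lies on line YN with YU:UN = -3:5 ⇒ U = (0, -3/2)
2·[EYN] = -5, 2·[NUD] = 5/2
[EYN]:[NUD] = -5:5/2 = -2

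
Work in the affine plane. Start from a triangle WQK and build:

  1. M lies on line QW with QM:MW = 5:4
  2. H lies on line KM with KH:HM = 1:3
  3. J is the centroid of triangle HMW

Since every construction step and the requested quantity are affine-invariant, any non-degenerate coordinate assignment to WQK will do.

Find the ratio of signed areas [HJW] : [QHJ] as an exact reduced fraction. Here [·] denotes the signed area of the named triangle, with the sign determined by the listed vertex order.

Assign W = (0, 0), Q = (1, 0), K = (0, 1) — the answer is frame-independent, so this choice is without loss of generality.
1. M lies on line QW with QM:MW = 5:4 ⇒ M = (4/9, 0)
2. H lies on line KM with KH:HM = 1:3 ⇒ H = (1/9, 3/4)
3. J is the centroid of triangle HMW ⇒ J = (5/27, 1/4)
2·[HJW] = -1/9, 2·[QHJ] = 7/18
[HJW]:[QHJ] = -1/9:7/18 = -2/7

[HJW]:[QHJ] = -2/7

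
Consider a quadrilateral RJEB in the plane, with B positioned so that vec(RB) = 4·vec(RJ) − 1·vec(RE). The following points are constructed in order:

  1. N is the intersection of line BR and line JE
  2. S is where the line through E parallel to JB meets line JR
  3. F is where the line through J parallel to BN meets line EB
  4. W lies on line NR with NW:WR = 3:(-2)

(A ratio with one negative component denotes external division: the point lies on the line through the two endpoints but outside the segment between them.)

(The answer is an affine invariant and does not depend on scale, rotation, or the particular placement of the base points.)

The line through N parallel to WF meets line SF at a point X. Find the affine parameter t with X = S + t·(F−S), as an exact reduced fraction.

Work in coordinates with R = (0, 0), J = (1, 0), E = (0, 1), B = (4, -1).
1. N is the intersection of line BR and line JE ⇒ N = (4/3, -1/3)
2. S is where the line through E parallel to JB meets line JR ⇒ S = (3, 0)
3. F is where the line through J parallel to BN meets line EB ⇒ F = (3, -1/2)
4. W lies on line NR with NW:WR = 3:(-2) ⇒ W = (-8/3, 2/3)
through N parallel to WF: direction (17/3, -7/6); meets SF at X = (3, -23/34)
X = S + t·(F−S) with t = 23/17

t = 23/17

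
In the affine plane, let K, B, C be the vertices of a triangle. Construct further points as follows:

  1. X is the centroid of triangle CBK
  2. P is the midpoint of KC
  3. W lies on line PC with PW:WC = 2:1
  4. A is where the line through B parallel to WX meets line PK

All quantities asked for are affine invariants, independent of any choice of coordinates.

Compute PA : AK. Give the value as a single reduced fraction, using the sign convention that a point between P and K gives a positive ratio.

Work in coordinates with K = (0, 0), B = (1, 0), C = (0, 1).
1. X is the centroid of triangle CBK ⇒ X = (1/3, 1/3)
2. P is the midpoint of KC ⇒ P = (0, 1/2)
3. W lies on line PC with PW:WC = 2:1 ⇒ W = (0, 5/6)
4. A is where the line through B parallel to WX meets line PK ⇒ A = (0, 3/2)
A = P + t·(K−P) with t = -2, so PA:AK = t:(1−t) = -2:3

PA:AK = -2/3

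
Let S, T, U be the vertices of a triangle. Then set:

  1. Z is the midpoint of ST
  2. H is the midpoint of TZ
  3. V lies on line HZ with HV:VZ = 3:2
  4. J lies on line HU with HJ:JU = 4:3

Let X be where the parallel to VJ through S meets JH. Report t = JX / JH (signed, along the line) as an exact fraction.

t = -4

Work in coordinates with S = (0, 0), T = (1, 0), U = (0, 1).
1. Z is the midpoint of ST ⇒ Z = (1/2, 0)
2. H is the midpoint of TZ ⇒ H = (3/4, 0)
3. V lies on line HZ with HV:VZ = 3:2 ⇒ V = (3/5, 0)
4. J lies on line HU with HJ:JU = 4:3 ⇒ J = (9/28, 4/7)
through S parallel to VJ: direction (-39/140, 4/7); meets JH at X = (-39/28, 20/7)
X = J + t·(H−J) with t = -4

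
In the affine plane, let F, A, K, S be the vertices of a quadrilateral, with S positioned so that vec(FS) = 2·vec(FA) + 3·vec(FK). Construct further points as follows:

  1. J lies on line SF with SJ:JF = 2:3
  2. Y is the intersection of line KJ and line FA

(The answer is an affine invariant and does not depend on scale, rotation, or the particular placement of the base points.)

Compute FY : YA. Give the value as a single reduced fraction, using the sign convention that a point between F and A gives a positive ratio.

FY:YA = -3/5

Set F = (0, 0), A = (1, 0), K = (0, 1), S = (2, 3); any affine frame gives the same invariant.
1. J lies on line SF with SJ:JF = 2:3 ⇒ J = (6/5, 9/5)
2. Y is the intersection of line KJ and line FA ⇒ Y = (-3/2, 0)
Y = F + t·(A−F) with t = -3/2, so FY:YA = t:(1−t) = -3/2:5/2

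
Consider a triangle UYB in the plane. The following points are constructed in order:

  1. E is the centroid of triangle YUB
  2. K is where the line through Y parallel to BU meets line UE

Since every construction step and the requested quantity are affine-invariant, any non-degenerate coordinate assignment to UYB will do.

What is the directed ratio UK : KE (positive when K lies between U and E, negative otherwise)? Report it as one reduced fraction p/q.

UK:KE = -3/2

Choose coordinates U = (0, 0), Y = (1, 0), B = (0, 1).
1. E is the centroid of triangle YUB ⇒ E = (1/3, 1/3)
2. K is where the line through Y parallel to BU meets line UE ⇒ K = (1, 1)
K = U + t·(E−U) with t = 3, so UK:KE = t:(1−t) = 3:-2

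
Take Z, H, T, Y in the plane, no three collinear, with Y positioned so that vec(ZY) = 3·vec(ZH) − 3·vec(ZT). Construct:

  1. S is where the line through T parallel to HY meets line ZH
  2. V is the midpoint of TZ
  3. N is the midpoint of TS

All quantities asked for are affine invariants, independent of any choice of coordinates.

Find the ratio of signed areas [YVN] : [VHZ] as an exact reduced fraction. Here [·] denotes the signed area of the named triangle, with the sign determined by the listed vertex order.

Set Z = (0, 0), H = (1, 0), T = (0, 1), Y = (3, -3); any affine frame gives the same invariant.
1. S is where the line through T parallel to HY meets line ZH ⇒ S = (2/3, 0)
2. V is the midpoint of TZ ⇒ V = (0, 1/2)
3. N is the midpoint of TS ⇒ N = (1/3, 1/2)
2·[YVN] = -7/6, 2·[VHZ] = -1/2
[YVN]:[VHZ] = -7/6:-1/2 = 7/3

[YVN]:[VHZ] = 7/3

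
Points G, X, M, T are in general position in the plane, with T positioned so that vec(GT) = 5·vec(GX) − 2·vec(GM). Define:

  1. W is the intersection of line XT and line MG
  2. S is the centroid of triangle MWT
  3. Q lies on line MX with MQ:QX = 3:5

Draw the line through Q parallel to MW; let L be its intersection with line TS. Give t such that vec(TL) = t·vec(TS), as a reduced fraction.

t = 111/80

Assign G = (0, 0), X = (1, 0), M = (0, 1), T = (5, -2) — the answer is frame-independent, so this choice is without loss of generality.
1. W is the intersection of line XT and line MG ⇒ W = (0, 1/2)
2. S is the centroid of triangle MWT ⇒ S = (5/3, -1/6)
3. Q lies on line MX with MQ:QX = 3:5 ⇒ Q = (3/8, 5/8)
through Q parallel to MW: direction (0, -1/2); meets TS at L = (3/8, 87/160)
L = T + t·(S−T) with t = 111/80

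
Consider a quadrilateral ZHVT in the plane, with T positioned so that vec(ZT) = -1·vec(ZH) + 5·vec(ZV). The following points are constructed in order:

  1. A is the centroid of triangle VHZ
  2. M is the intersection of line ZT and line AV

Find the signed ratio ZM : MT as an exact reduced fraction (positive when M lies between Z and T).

Work in coordinates with Z = (0, 0), H = (1, 0), V = (0, 1), T = (-1, 5).
1. A is the centroid of triangle VHZ ⇒ A = (1/3, 1/3)
2. M is the intersection of line ZT and line AV ⇒ M = (-1/3, 5/3)
M = Z + t·(T−Z) with t = 1/3, so ZM:MT = t:(1−t) = 1/3:2/3

ZM:MT = 1/2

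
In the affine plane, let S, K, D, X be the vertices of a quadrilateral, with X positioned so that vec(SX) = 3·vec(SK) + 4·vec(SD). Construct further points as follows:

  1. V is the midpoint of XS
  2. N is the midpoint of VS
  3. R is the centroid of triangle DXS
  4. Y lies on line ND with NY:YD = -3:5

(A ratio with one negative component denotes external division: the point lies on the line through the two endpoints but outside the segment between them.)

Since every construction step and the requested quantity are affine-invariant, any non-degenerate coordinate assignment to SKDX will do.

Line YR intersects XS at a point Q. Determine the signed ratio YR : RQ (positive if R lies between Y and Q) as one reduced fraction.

Set S = (0, 0), K = (1, 0), D = (0, 1), X = (3, 4); any affine frame gives the same invariant.
1. V is the midpoint of XS ⇒ V = (3/2, 2)
2. N is the midpoint of VS ⇒ N = (3/4, 1)
3. R is the centroid of triangle DXS ⇒ R = (1, 5/3)
4. Y lies on line ND with NY:YD = -3:5 ⇒ Y = (15/8, 1)
line YR meets XS at Q = (51/44, 17/11)
R = Y + t·(Q−Y) with t = 11/9, so YR:RQ = 11/9:-2/9

YR:RQ = -11/2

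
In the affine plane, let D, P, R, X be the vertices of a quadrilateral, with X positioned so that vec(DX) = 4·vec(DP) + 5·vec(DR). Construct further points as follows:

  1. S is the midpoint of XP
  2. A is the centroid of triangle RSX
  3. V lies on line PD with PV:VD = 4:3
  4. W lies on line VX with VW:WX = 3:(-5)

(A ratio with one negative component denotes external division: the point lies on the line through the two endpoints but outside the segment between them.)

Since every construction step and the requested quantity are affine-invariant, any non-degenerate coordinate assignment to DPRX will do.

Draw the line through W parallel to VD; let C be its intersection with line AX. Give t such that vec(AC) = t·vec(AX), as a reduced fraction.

t = -62/13

Choose coordinates D = (0, 0), P = (1, 0), R = (0, 1), X = (4, 5).
1. S is the midpoint of XP ⇒ S = (5/2, 5/2)
2. A is the centroid of triangle RSX ⇒ A = (13/6, 17/6)
3. V lies on line PD with PV:VD = 4:3 ⇒ V = (3/7, 0)
4. W lies on line VX with VW:WX = 3:(-5) ⇒ W = (-69/14, -15/2)
through W parallel to VD: direction (-3/7, 0); meets AX at C = (-171/26, -15/2)
C = A + t·(X−A) with t = -62/13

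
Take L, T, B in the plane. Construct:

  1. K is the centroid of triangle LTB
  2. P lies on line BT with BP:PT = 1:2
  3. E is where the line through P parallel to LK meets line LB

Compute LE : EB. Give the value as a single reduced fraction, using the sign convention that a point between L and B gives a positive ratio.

LE:EB = 1/2

Choose coordinates L = (0, 0), T = (1, 0), B = (0, 1).
1. K is the centroid of triangle LTB ⇒ K = (1/3, 1/3)
2. P lies on line BT with BP:PT = 1:2 ⇒ P = (1/3, 2/3)
3. E is where the line through P parallel to LK meets line LB ⇒ E = (0, 1/3)
E = L + t·(B−L) with t = 1/3, so LE:EB = t:(1−t) = 1/3:2/3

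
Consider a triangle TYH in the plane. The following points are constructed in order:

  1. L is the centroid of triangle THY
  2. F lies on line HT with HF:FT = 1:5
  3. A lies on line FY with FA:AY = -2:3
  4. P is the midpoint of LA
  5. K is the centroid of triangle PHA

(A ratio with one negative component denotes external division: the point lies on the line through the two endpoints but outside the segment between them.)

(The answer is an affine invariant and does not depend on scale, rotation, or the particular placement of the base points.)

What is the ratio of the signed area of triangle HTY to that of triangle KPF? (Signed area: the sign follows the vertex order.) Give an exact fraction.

Set T = (0, 0), Y = (1, 0), H = (0, 1); any affine frame gives the same invariant.
1. L is the centroid of triangle THY ⇒ L = (1/3, 1/3)
2. F lies on line HT with HF:FT = 1:5 ⇒ F = (0, 5/6)
3. A lies on line FY with FA:AY = -2:3 ⇒ A = (-2, 5/2)
4. P is the midpoint of LA ⇒ P = (-5/6, 17/12)
5. K is the centroid of triangle PHA ⇒ K = (-17/18, 59/36)
2·[HTY] = 1, 2·[KPF] = 13/108
[HTY]:[KPF] = 1:13/108 = 108/13

[HTY]:[KPF] = 108/13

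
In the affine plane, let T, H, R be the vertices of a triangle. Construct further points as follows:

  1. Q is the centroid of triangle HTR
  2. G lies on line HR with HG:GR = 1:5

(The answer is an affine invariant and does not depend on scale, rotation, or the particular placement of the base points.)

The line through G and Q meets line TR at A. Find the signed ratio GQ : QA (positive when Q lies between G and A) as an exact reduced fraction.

Assign T = (0, 0), H = (1, 0), R = (0, 1) — the answer is frame-independent, so this choice is without loss of generality.
1. Q is the centroid of triangle HTR ⇒ Q = (1/3, 1/3)
2. G lies on line HR with HG:GR = 1:5 ⇒ G = (5/6, 1/6)
line GQ meets TR at A = (0, 4/9)
Q = G + t·(A−G) with t = 3/5, so GQ:QA = 3/5:2/5

GQ:QA = 3/2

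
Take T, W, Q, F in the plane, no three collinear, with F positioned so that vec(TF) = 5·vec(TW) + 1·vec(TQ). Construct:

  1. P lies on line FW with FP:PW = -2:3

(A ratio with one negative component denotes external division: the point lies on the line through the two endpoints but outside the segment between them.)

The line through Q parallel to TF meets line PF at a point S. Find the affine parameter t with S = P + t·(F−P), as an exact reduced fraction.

Assign T = (0, 0), W = (1, 0), Q = (0, 1), F = (5, 1) — the answer is frame-independent, so this choice is without loss of generality.
1. P lies on line FW with FP:PW = -2:3 ⇒ P = (13, 3)
through Q parallel to TF: direction (5, 1); meets PF at S = (25, 6)
S = P + t·(F−P) with t = -3/2

t = -3/2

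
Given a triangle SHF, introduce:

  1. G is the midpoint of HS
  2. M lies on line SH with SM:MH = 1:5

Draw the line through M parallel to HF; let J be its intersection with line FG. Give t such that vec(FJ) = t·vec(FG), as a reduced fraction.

t = 5/3

Choose coordinates S = (0, 0), H = (1, 0), F = (0, 1).
1. G is the midpoint of HS ⇒ G = (1/2, 0)
2. M lies on line SH with SM:MH = 1:5 ⇒ M = (1/6, 0)
through M parallel to HF: direction (-1, 1); meets FG at J = (5/6, -2/3)
J = F + t·(G−F) with t = 5/3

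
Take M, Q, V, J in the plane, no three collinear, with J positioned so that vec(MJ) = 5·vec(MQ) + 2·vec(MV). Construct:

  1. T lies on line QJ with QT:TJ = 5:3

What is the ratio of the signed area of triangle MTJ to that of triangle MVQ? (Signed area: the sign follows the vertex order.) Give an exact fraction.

[MTJ]:[MVQ] = -3/4

Set M = (0, 0), Q = (1, 0), V = (0, 1), J = (5, 2); any affine frame gives the same invariant.
1. T lies on line QJ with QT:TJ = 5:3 ⇒ T = (7/2, 5/4)
2·[MTJ] = 3/4, 2·[MVQ] = -1
[MTJ]:[MVQ] = 3/4:-1 = -3/4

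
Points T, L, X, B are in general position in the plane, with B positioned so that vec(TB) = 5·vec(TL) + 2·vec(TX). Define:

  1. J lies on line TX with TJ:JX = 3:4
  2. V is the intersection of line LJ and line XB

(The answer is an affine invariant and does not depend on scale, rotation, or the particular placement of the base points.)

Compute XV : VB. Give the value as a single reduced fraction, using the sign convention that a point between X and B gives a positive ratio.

XV:VB = -2/13

Assign T = (0, 0), L = (1, 0), X = (0, 1), B = (5, 2) — the answer is frame-independent, so this choice is without loss of generality.
1. J lies on line TX with TJ:JX = 3:4 ⇒ J = (0, 3/7)
2. V is the intersection of line LJ and line XB ⇒ V = (-10/11, 9/11)
V = X + t·(B−X) with t = -2/11, so XV:VB = t:(1−t) = -2/11:13/11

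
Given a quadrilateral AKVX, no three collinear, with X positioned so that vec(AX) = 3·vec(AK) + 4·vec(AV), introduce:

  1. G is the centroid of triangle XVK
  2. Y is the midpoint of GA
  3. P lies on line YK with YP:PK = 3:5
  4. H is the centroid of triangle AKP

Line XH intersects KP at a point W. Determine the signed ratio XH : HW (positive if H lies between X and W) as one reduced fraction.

Assign A = (0, 0), K = (1, 0), V = (0, 1), X = (3, 4) — the answer is frame-independent, so this choice is without loss of generality.
1. G is the centroid of triangle XVK ⇒ G = (4/3, 5/3)
2. Y is the midpoint of GA ⇒ Y = (2/3, 5/6)
3. P lies on line YK with YP:PK = 3:5 ⇒ P = (19/24, 25/48)
4. H is the centroid of triangle AKP ⇒ H = (43/72, 25/144)
line XH meets KP at W = (189/236, 235/472)
H = X + t·(W−X) with t = 59/54, so XH:HW = 59/54:-5/54

XH:HW = -59/5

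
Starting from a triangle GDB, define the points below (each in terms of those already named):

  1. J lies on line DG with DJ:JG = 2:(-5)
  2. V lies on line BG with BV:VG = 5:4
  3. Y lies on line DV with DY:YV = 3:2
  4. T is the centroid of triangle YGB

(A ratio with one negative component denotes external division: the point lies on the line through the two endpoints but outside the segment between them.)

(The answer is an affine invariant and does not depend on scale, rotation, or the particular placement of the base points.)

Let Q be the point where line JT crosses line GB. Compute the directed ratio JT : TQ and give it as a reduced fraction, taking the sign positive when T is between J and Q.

Set G = (0, 0), D = (1, 0), B = (0, 1); any affine frame gives the same invariant.
1. J lies on line DG with DJ:JG = 2:(-5) ⇒ J = (5/3, 0)
2. V lies on line BG with BV:VG = 5:4 ⇒ V = (0, 4/9)
3. Y lies on line DV with DY:YV = 3:2 ⇒ Y = (2/5, 4/15)
4. T is the centroid of triangle YGB ⇒ T = (2/15, 19/45)
line JT meets GB at Q = (0, 95/207)
T = J + t·(Q−J) with t = 23/25, so JT:TQ = 23/25:2/25

JT:TQ = 23/2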